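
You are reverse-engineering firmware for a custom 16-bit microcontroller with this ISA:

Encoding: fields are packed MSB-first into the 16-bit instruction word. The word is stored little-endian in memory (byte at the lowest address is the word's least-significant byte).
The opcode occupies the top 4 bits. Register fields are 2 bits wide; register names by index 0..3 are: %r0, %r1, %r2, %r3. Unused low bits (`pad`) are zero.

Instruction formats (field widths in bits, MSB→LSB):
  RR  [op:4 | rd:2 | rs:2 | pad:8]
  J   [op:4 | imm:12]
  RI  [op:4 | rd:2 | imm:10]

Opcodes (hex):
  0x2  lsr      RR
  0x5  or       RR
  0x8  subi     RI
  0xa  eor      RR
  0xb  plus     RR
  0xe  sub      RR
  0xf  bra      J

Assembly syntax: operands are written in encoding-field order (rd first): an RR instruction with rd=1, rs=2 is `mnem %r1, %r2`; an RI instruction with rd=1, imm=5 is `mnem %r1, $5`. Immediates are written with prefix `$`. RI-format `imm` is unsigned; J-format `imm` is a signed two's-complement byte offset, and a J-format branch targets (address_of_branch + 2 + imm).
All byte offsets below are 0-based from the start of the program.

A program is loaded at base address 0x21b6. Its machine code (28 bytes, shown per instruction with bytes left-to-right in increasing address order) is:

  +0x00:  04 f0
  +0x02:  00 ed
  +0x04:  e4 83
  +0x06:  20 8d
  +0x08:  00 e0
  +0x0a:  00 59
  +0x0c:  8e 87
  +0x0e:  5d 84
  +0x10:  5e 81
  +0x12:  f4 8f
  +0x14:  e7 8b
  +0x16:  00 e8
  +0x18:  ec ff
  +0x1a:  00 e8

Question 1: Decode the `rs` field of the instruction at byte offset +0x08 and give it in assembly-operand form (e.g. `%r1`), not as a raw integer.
%r0

@+08  little-endian(00 e0) = 0xe000
  op=0xe000>>12=0xe ⇒ sub (RR)
  rd@[11:10]=0x0 ⇒ %r0
  rs@[9:8]=0x0 ⇒ %r0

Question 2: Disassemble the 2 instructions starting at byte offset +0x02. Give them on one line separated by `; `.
[02] 00 ed → 0xed00
  opcode bits[15:12]=0xe: sub/RR
  rd: (w>>10)&0x3=0x3 → %r3
  rs: (w>>8)&0x3=0x1 → %r1
[04] e4 83 → 0x83e4
  opcode bits[15:12]=0x8: subi/RI
  rd: (w>>10)&0x3=0x0 → %r0
  imm: (w>>0)&0x3ff=0x3e4 → $996

sub %r3, %r1; subi %r0, $996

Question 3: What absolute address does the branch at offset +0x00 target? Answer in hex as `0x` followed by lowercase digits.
0x21bc

+0x00: 04 f0 ⇒ word 0xf004 (little)
  op=0xf004>>12=0xf ⇒ bra (J)
  imm: (w>>0)&0xfff=0x4 → $4
  target = base 0x21b6 + off 0x00 + 2 + imm 4 = 0x21bc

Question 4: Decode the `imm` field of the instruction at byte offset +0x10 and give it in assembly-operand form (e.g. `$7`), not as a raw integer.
+0x10: 5e 81 ⇒ word 0x815e (little)
  op=0x815e>>12=0x8 ⇒ subi (RI)
  rd: (w>>10)&0x3=0x0 → %r0
  imm: (w>>0)&0x3ff=0x15e → $350

$350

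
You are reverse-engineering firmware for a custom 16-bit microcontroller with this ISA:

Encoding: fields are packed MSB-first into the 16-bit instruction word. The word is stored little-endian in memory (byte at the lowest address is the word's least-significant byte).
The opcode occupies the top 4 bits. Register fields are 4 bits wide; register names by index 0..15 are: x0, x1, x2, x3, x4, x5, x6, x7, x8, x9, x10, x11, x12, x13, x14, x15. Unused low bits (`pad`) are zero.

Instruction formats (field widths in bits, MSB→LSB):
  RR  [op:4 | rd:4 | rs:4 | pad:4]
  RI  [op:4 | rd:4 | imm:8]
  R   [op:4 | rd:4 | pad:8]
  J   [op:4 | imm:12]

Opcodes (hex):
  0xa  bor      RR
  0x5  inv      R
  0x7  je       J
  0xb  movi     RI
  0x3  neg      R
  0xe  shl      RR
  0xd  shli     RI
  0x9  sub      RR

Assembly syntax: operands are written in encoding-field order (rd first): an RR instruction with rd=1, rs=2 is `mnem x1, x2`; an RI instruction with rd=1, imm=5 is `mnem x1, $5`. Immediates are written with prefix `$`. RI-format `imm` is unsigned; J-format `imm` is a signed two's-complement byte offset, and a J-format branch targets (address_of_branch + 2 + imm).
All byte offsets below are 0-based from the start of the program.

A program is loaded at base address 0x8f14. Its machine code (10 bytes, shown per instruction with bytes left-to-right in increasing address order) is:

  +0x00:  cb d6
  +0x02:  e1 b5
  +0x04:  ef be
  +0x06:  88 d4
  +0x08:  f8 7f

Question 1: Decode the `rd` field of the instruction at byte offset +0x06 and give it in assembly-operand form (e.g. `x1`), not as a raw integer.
+0x06: 88 d4 ⇒ word 0xd488 (little)
  top 4b → 0xd → shli [RI]
  [11:8] rd=4 = x4
  [7:0] imm=136 = $136

x4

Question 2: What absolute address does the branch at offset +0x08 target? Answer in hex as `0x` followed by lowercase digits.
0x8f16

[08] f8 7f → 0x7ff8
  top 4b → 0x7 → je [J]
  [11:0] imm=4088 (s12→-8) = $-8
  target = base 0x8f14 + off 0x08 + 2 + imm -8 = 0x8f16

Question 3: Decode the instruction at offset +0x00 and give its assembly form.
+0x00: cb d6 ⇒ word 0xd6cb (little)
  op=0xd6cb>>12=0xd ⇒ shli (RI)
  rd: (w>>8)&0xf=0x6 → x6
  imm: (w>>0)&0xff=0xcb → $203

shli x6, $203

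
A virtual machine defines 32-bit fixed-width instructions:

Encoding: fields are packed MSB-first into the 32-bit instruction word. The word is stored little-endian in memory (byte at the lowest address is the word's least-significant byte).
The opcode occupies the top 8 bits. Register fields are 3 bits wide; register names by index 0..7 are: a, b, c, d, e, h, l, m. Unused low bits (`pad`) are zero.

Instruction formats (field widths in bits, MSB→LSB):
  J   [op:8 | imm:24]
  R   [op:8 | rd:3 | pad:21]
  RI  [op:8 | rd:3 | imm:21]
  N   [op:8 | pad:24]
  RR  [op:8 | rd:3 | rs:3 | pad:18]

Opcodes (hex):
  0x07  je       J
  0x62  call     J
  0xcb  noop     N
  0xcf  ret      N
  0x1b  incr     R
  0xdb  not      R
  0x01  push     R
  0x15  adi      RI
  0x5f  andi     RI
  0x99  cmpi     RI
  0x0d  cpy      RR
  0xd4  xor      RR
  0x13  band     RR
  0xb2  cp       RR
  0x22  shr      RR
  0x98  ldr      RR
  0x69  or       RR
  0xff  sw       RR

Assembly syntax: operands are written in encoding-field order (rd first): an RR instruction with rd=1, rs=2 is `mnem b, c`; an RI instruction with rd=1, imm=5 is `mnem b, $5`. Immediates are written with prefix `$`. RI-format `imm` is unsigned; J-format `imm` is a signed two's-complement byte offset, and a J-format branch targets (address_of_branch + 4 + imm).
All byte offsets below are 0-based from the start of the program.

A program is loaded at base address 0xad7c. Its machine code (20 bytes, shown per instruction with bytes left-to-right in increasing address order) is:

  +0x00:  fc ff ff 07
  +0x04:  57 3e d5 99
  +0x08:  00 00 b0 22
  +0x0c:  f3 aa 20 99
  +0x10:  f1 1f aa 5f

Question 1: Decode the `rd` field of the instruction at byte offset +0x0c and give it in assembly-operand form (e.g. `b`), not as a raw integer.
b

[0c] f3 aa 20 99 → 0x9920aaf3
  op=0x9920aaf3>>24=0x99 ⇒ cmpi (RI)
  rd@[23:21]=0x1 ⇒ b
  imm@[20:0]=0xaaf3 ⇒ $43763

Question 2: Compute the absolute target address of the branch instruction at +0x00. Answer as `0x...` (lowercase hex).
@+00  little-endian(fc ff ff 07) = 0x07fffffc
  opcode bits[31:24]=0x7: je/J
  imm@[23:0]=0xfffffc (s24→-4) ⇒ $-4
  target = base 0xad7c + off 0x00 + 4 + imm -4 = 0xad7c

0xad7c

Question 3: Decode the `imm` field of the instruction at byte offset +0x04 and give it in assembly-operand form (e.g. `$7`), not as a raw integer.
[04] 57 3e d5 99 → 0x99d53e57
  op=0x99d53e57>>24=0x99 ⇒ cmpi (RI)
  rd: (w>>21)&0x7=0x6 → l
  imm: (w>>0)&0x1fffff=0x153e57 → $1392215

$1392215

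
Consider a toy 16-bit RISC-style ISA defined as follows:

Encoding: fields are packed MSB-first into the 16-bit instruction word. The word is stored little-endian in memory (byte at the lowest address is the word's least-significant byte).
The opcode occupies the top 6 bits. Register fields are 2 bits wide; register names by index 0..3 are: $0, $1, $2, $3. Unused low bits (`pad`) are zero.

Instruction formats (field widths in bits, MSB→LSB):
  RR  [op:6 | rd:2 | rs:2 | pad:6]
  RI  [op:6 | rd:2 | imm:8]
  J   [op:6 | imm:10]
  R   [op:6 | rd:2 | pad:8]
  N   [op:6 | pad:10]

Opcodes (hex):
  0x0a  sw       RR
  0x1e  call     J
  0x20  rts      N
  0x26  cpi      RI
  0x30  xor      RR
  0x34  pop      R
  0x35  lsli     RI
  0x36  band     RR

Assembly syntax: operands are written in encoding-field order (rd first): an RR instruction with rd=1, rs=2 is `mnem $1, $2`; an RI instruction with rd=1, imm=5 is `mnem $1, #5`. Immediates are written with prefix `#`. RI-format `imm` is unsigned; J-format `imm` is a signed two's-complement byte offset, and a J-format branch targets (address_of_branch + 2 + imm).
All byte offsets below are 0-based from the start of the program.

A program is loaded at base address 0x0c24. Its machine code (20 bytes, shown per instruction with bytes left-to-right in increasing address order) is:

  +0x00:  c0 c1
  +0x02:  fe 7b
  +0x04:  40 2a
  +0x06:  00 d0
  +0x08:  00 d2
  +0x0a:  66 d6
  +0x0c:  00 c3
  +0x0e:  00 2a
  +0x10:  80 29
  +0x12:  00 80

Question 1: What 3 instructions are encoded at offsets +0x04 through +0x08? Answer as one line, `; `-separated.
+0x04: 40 2a ⇒ word 0x2a40 (little)
  opcode bits[15:10]=0xa: sw/RR
  rd: (w>>8)&0x3=0x2 → $2
  rs: (w>>6)&0x3=0x1 → $1
+0x06: 00 d0 ⇒ word 0xd000 (little)
  opcode bits[15:10]=0x34: pop/R
  rd: (w>>8)&0x3=0x0 → $0
+0x08: 00 d2 ⇒ word 0xd200 (little)
  opcode bits[15:10]=0x34: pop/R
  rd: (w>>8)&0x3=0x2 → $2

sw $2, $1; pop $0; pop $2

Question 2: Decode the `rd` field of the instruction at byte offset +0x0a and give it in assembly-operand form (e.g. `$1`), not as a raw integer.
$2

off 0x0a: read 66 d6 as little → 0xd666
  opcode bits[15:10]=0x35: lsli/RI
  rd: (w>>8)&0x3=0x2 → $2
  imm: (w>>0)&0xff=0x66 → #102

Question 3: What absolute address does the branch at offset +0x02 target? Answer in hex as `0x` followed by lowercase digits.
0x0c26

+0x02: fe 7b ⇒ word 0x7bfe (little)
  opcode bits[15:10]=0x1e: call/J
  imm: (w>>0)&0x3ff=0x3fe (s10→-2) → #-2
  target = base 0x0c24 + off 0x02 + 2 + imm -2 = 0x0c26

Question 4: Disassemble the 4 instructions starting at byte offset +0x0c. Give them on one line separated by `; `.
+0x0c: 00 c3 ⇒ word 0xc300 (little)
  top 6b → 0x30 → xor [RR]
  rd@[9:8]=0x3 ⇒ $3
  rs@[7:6]=0x0 ⇒ $0
+0x0e: 00 2a ⇒ word 0x2a00 (little)
  top 6b → 0xa → sw [RR]
  rd@[9:8]=0x2 ⇒ $2
  rs@[7:6]=0x0 ⇒ $0
+0x10: 80 29 ⇒ word 0x2980 (little)
  top 6b → 0xa → sw [RR]
  rd@[9:8]=0x1 ⇒ $1
  rs@[7:6]=0x2 ⇒ $2
+0x12: 00 80 ⇒ word 0x8000 (little)
  top 6b → 0x20 → rts [N]

xor $3, $0; sw $2, $0; sw $1, $2; rts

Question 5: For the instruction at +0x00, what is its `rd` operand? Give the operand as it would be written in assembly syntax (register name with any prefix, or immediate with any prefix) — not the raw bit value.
$1

off 0x00: read c0 c1 as little → 0xc1c0
  opcode bits[15:10]=0x30: xor/RR
  rd@[9:8]=0x1 ⇒ $1
  rs@[7:6]=0x3 ⇒ $3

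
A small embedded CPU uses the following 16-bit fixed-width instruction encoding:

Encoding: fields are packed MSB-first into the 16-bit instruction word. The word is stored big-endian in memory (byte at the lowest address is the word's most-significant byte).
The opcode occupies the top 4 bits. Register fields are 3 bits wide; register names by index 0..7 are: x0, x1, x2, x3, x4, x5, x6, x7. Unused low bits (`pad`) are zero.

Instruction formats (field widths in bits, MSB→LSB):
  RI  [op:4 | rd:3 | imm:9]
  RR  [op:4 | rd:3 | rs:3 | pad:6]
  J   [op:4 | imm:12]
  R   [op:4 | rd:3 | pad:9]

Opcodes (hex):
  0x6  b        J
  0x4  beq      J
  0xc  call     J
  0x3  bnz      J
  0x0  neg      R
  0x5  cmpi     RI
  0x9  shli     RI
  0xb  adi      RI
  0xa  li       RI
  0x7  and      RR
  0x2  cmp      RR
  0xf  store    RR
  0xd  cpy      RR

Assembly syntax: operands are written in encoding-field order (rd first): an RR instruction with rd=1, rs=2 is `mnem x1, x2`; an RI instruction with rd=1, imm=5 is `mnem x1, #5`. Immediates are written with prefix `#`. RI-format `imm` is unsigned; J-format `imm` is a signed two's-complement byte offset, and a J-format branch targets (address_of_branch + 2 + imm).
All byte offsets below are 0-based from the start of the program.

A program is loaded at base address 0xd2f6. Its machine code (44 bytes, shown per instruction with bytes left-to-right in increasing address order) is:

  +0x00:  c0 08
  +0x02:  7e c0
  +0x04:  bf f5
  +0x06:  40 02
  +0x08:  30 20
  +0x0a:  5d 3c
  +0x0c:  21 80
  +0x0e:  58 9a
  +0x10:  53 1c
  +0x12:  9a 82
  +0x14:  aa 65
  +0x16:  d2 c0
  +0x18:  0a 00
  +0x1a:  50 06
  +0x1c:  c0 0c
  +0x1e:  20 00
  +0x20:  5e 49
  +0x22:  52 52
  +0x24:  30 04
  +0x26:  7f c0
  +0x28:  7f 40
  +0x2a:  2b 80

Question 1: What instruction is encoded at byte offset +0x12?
+0x12: 9a 82 ⇒ word 0x9a82 (big)
  opcode bits[15:12]=0x9: shli/RI
  rd: (w>>9)&0x7=0x5 → x5
  imm: (w>>0)&0x1ff=0x82 → #130

shli x5, #130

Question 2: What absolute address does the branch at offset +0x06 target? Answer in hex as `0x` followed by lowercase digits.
0xd300

[06] 40 02 → 0x4002
  opcode bits[15:12]=0x4: beq/J
  imm@[11:0]=0x2 ⇒ #2
  target = base 0xd2f6 + off 0x06 + 2 + imm 2 = 0xd300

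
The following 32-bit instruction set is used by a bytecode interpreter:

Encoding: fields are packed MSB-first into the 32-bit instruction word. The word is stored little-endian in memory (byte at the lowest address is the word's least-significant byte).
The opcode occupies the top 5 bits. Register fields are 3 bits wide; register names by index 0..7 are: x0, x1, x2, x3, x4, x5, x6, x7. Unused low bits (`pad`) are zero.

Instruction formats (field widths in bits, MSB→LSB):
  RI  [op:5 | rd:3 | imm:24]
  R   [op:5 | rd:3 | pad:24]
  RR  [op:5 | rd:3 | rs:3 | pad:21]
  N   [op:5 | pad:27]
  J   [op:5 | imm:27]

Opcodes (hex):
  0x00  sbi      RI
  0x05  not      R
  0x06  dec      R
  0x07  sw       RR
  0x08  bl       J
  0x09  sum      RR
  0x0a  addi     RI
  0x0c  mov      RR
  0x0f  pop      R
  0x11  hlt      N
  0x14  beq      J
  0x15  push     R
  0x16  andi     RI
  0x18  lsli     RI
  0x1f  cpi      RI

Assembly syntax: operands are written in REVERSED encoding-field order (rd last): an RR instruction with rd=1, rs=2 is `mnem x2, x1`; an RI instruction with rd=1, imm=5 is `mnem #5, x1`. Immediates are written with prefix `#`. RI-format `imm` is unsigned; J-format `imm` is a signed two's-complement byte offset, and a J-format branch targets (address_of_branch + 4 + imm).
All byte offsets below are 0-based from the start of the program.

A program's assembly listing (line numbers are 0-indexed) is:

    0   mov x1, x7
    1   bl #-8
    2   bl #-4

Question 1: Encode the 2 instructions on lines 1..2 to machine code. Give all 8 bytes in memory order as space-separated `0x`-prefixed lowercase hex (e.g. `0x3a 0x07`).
0xf8 0xff 0xff 0x47 0xfc 0xff 0xff 0x47

line 1 (bl): pack op=0x8:5|imm=-8:27 = 0x47fffff8; little→ f8 ff ff 47
line 2 (bl): pack op=0x8:5|imm=-4:27 = 0x47fffffc; little→ fc ff ff 47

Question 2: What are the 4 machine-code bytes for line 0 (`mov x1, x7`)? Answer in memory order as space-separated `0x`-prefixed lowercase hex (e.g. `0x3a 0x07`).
0x00 0x00 0x20 0x67

line 0 (mov): pack op=0xc:5|rd=7:3|rs=1:3|pad=0:21 = 0x67200000; little→ 00 00 20 67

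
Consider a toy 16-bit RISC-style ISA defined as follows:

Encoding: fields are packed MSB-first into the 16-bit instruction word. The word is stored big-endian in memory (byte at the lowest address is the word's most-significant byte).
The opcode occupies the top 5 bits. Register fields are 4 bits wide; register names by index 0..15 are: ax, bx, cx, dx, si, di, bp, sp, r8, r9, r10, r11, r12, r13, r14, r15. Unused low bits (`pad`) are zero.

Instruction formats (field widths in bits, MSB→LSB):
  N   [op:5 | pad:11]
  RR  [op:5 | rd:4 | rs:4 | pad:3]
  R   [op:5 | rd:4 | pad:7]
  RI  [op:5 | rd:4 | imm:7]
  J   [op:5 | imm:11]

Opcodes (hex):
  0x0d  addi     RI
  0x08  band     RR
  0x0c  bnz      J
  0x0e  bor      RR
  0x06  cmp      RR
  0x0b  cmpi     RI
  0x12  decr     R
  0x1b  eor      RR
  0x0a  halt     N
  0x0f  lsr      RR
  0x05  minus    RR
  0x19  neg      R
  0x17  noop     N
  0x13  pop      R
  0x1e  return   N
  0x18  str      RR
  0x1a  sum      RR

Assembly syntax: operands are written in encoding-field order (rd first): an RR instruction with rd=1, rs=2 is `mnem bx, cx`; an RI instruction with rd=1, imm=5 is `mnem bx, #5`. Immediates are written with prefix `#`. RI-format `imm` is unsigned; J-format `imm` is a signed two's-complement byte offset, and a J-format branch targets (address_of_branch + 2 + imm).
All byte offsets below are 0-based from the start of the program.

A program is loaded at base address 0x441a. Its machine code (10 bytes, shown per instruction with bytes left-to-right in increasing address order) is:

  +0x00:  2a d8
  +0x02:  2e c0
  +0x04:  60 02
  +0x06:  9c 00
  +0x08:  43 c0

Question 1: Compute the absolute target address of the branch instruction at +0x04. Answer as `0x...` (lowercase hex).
@+04  big-endian(60 02) = 0x6002
  top 5b → 0xc → bnz [J]
  imm: (w>>0)&0x7ff=0x2 → #2
  target = base 0x441a + off 0x04 + 2 + imm 2 = 0x4422

0x4422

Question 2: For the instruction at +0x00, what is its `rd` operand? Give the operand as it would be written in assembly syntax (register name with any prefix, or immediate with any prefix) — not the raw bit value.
[00] 2a d8 → 0x2ad8
  opcode bits[15:11]=0x5: minus/RR
  [10:7] rd=5 = di
  [6:3] rs=11 = r11

di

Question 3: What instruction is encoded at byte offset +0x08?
@+08  big-endian(43 c0) = 0x43c0
  op=0x43c0>>11=0x8 ⇒ band (RR)
  rd@[10:7]=0x7 ⇒ sp
  rs@[6:3]=0x8 ⇒ r8

band sp, r8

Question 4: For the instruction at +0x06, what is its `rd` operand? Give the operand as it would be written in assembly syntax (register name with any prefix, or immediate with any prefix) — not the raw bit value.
r8

[06] 9c 00 → 0x9c00
  top 5b → 0x13 → pop [R]
  [10:7] rd=8 = r8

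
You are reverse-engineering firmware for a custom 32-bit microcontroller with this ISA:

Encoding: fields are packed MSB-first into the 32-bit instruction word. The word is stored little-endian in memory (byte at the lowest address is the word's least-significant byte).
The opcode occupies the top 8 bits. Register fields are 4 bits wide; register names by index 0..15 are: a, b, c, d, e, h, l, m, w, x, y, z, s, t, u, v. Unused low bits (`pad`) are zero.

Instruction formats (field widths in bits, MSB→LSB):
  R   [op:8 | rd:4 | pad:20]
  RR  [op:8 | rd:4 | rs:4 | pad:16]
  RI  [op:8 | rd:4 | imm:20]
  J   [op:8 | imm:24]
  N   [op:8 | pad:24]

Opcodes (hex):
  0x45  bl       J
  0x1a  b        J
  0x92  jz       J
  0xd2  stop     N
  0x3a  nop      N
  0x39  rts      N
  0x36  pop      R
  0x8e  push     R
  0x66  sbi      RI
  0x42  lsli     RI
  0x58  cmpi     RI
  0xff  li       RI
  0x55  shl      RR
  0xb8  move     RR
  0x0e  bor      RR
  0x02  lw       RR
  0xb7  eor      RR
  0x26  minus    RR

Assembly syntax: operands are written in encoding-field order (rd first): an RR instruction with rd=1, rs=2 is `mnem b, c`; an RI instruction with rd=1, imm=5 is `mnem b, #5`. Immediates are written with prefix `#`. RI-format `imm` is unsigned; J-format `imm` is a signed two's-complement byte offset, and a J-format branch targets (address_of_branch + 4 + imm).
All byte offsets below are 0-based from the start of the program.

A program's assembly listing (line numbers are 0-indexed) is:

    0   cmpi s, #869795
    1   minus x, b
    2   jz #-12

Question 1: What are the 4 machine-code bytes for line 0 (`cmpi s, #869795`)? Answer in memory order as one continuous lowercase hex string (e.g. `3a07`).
a345cd58

line 0 (cmpi): pack op=0x58:8|rd=12:4|imm=869795:20 = 0x58cd45a3; little→ a3 45 cd 58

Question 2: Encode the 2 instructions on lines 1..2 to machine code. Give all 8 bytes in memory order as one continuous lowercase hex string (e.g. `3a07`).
line 1 (minus): pack op=0x26:8|rd=9:4|rs=1:4|pad=0:16 = 0x26910000; little→ 00 00 91 26
line 2 (jz): pack op=0x92:8|imm=-12:24 = 0x92fffff4; little→ f4 ff ff 92

00009126f4ffff92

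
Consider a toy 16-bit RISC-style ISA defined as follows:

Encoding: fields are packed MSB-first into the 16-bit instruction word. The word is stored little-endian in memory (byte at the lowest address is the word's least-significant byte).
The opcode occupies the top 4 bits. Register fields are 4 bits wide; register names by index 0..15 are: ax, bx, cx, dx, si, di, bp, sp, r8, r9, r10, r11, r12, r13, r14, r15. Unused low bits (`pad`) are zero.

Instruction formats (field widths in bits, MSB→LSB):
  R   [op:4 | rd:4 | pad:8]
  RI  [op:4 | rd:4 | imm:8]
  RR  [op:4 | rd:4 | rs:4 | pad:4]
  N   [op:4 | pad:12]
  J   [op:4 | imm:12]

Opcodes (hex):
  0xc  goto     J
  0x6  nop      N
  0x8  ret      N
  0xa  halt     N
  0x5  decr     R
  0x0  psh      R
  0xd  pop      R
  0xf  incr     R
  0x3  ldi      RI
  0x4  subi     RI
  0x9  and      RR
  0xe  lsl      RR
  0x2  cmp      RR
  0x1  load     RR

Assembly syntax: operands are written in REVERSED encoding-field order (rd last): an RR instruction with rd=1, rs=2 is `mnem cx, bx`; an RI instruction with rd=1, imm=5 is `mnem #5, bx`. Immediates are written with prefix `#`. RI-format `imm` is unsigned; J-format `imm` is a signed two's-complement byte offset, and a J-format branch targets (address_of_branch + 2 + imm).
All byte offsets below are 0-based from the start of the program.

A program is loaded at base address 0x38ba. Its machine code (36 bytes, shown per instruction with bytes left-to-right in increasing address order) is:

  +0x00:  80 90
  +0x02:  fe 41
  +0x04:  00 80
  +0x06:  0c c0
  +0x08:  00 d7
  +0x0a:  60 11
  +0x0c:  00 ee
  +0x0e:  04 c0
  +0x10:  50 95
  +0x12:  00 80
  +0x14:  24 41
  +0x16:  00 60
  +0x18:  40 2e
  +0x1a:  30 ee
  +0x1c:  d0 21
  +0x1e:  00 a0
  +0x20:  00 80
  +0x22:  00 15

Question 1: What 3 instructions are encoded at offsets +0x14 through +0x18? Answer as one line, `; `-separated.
[14] 24 41 → 0x4124
  top 4b → 0x4 → subi [RI]
  [11:8] rd=1 = bx
  [7:0] imm=36 = #36
[16] 00 60 → 0x6000
  top 4b → 0x6 → nop [N]
[18] 40 2e → 0x2e40
  top 4b → 0x2 → cmp [RR]
  [11:8] rd=14 = r14
  [7:4] rs=4 = si

subi #36, bx; nop; cmp si, r14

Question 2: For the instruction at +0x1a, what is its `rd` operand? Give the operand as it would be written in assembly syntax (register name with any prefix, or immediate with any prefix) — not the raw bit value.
r14

off 0x1a: read 30 ee as little → 0xee30
  opcode bits[15:12]=0xe: lsl/RR
  [11:8] rd=14 = r14
  [7:4] rs=3 = dx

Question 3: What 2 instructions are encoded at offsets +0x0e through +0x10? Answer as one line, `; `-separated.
goto #4; and di, di

off 0x0e: read 04 c0 as little → 0xc004
  top 4b → 0xc → goto [J]
  [11:0] imm=4 = #4
off 0x10: read 50 95 as little → 0x9550
  top 4b → 0x9 → and [RR]
  [11:8] rd=5 = di
  [7:4] rs=5 = di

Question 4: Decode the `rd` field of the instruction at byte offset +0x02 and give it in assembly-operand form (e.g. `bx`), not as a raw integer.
bx

off 0x02: read fe 41 as little → 0x41fe
  top 4b → 0x4 → subi [RI]
  rd: (w>>8)&0xf=0x1 → bx
  imm: (w>>0)&0xff=0xfe → #254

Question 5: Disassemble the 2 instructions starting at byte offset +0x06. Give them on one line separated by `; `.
[06] 0c c0 → 0xc00c
  opcode bits[15:12]=0xc: goto/J
  imm: (w>>0)&0xfff=0xc → #12
[08] 00 d7 → 0xd700
  opcode bits[15:12]=0xd: pop/R
  rd: (w>>8)&0xf=0x7 → sp

goto #12; pop sp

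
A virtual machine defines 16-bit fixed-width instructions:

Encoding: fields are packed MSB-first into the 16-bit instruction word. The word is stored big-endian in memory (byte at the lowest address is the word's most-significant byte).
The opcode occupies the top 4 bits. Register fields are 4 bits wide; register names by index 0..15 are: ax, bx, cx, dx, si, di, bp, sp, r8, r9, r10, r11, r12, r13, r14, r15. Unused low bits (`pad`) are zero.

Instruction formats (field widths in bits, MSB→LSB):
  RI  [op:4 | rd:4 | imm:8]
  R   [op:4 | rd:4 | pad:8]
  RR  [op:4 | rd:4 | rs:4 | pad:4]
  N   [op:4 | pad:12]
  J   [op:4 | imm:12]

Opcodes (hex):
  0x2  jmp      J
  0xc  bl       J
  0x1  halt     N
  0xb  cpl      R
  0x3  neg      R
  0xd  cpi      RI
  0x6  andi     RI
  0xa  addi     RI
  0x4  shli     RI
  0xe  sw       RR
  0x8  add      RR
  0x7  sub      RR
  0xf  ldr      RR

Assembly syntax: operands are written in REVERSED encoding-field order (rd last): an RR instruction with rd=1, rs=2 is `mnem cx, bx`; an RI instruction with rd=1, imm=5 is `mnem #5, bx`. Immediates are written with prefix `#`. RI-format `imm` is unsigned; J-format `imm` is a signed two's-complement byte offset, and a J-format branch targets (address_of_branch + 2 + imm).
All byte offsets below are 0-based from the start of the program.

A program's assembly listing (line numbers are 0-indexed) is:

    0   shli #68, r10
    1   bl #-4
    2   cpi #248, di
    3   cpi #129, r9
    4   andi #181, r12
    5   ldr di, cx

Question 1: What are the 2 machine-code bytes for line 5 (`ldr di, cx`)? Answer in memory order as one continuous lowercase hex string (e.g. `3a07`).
line 5 (ldr): pack op=0xf:4|rd=2:4|rs=5:4|pad=0:4 = 0xf250; big→ f2 50

f250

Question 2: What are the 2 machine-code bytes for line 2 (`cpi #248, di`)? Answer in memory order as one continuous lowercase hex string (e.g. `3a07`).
d5f8

L2: cpi op=0xd:4|rd=5:4|imm=248:8 ⇒ 0xd5f8 ⇒ big d5 f8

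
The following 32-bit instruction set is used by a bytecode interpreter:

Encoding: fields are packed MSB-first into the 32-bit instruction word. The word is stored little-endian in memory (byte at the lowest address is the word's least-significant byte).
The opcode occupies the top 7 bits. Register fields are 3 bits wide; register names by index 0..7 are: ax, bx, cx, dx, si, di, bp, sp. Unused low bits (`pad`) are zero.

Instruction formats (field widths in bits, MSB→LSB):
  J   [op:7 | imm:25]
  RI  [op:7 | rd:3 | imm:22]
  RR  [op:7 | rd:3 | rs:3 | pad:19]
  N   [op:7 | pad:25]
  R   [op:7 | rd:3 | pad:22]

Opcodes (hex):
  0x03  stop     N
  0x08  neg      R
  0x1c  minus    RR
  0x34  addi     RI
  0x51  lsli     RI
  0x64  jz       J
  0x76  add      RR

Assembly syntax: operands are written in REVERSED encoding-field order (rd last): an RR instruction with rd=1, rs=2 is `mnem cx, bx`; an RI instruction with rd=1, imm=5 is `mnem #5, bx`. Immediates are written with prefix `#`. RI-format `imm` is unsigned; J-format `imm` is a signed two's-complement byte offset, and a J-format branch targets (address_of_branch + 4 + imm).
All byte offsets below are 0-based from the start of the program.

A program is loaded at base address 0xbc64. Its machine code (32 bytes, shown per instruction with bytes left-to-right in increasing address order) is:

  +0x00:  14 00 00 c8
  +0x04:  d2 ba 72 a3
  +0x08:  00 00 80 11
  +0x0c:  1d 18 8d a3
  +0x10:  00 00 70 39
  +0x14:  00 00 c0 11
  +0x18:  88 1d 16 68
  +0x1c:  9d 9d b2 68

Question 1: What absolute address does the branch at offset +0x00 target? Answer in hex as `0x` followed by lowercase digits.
0xbc7c

@+00  little-endian(14 00 00 c8) = 0xc8000014
  opcode bits[31:25]=0x64: jz/J
  imm@[24:0]=0x14 ⇒ #20
  target = base 0xbc64 + off 0x00 + 4 + imm 20 = 0xbc7c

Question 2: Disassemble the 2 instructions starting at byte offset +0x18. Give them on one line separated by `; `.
addi #1449352, ax; addi #3317149, cx

off 0x18: read 88 1d 16 68 as little → 0x68161d88
  opcode bits[31:25]=0x34: addi/RI
  rd@[24:22]=0x0 ⇒ ax
  imm@[21:0]=0x161d88 ⇒ #1449352
off 0x1c: read 9d 9d b2 68 as little → 0x68b29d9d
  opcode bits[31:25]=0x34: addi/RI
  rd@[24:22]=0x2 ⇒ cx
  imm@[21:0]=0x329d9d ⇒ #3317149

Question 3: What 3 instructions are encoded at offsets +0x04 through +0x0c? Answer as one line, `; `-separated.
[04] d2 ba 72 a3 → 0xa372bad2
  top 7b → 0x51 → lsli [RI]
  [24:22] rd=5 = di
  [21:0] imm=3324626 = #3324626
[08] 00 00 80 11 → 0x11800000
  top 7b → 0x8 → neg [R]
  [24:22] rd=6 = bp
[0c] 1d 18 8d a3 → 0xa38d181d
  top 7b → 0x51 → lsli [RI]
  [24:22] rd=6 = bp
  [21:0] imm=858141 = #858141

lsli #3324626, di; neg bp; lsli #858141, bp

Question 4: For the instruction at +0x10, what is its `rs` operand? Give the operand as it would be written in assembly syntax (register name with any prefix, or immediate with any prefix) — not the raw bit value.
bp

@+10  little-endian(00 00 70 39) = 0x39700000
  top 7b → 0x1c → minus [RR]
  [24:22] rd=5 = di
  [21:19] rs=6 = bp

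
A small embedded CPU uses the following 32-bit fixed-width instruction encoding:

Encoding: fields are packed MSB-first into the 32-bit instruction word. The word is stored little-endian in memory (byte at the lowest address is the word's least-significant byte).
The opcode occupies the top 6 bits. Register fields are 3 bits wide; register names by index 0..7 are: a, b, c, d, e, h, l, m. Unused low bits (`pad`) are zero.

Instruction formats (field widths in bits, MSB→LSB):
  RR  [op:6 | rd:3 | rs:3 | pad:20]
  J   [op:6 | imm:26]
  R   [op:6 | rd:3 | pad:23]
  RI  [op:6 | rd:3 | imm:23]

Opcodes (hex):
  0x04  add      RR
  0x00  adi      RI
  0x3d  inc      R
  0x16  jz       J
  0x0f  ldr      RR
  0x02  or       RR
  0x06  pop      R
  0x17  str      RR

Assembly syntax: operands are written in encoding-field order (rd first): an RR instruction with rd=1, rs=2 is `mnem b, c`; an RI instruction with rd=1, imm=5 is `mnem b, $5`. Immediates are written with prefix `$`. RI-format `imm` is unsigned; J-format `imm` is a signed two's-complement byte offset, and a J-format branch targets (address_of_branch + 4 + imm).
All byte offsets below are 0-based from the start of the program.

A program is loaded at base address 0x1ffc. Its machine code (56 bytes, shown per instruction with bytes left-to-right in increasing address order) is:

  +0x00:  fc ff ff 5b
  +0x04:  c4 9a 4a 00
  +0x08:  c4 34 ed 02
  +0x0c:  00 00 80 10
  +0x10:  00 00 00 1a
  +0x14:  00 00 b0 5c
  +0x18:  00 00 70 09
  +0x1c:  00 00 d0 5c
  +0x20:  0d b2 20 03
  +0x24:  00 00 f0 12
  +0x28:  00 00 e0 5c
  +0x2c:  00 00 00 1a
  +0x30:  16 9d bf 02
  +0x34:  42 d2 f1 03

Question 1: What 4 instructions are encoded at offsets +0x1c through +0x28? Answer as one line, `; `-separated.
str b, h; adi l, $2142733; add h, m; str b, l

@+1c  little-endian(00 00 d0 5c) = 0x5cd00000
  op=0x5cd00000>>26=0x17 ⇒ str (RR)
  rd@[25:23]=0x1 ⇒ b
  rs@[22:20]=0x5 ⇒ h
@+20  little-endian(0d b2 20 03) = 0x0320b20d
  op=0x0320b20d>>26=0x0 ⇒ adi (RI)
  rd@[25:23]=0x6 ⇒ l
  imm@[22:0]=0x20b20d ⇒ $2142733
@+24  little-endian(00 00 f0 12) = 0x12f00000
  op=0x12f00000>>26=0x4 ⇒ add (RR)
  rd@[25:23]=0x5 ⇒ h
  rs@[22:20]=0x7 ⇒ m
@+28  little-endian(00 00 e0 5c) = 0x5ce00000
  op=0x5ce00000>>26=0x17 ⇒ str (RR)
  rd@[25:23]=0x1 ⇒ b
  rs@[22:20]=0x6 ⇒ l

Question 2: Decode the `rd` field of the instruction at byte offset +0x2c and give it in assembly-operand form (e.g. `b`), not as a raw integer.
e

+0x2c: 00 00 00 1a ⇒ word 0x1a000000 (little)
  opcode bits[31:26]=0x6: pop/R
  rd: (w>>23)&0x7=0x4 → e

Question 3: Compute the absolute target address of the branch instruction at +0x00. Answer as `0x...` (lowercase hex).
[00] fc ff ff 5b → 0x5bfffffc
  op=0x5bfffffc>>26=0x16 ⇒ jz (J)
  imm@[25:0]=0x3fffffc (s26→-4) ⇒ $-4
  target = base 0x1ffc + off 0x00 + 4 + imm -4 = 0x1ffc

0x1ffc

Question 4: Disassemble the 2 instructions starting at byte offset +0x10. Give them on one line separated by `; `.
+0x10: 00 00 00 1a ⇒ word 0x1a000000 (little)
  op=0x1a000000>>26=0x6 ⇒ pop (R)
  rd@[25:23]=0x4 ⇒ e
+0x14: 00 00 b0 5c ⇒ word 0x5cb00000 (little)
  op=0x5cb00000>>26=0x17 ⇒ str (RR)
  rd@[25:23]=0x1 ⇒ b
  rs@[22:20]=0x3 ⇒ d

pop e; str b, d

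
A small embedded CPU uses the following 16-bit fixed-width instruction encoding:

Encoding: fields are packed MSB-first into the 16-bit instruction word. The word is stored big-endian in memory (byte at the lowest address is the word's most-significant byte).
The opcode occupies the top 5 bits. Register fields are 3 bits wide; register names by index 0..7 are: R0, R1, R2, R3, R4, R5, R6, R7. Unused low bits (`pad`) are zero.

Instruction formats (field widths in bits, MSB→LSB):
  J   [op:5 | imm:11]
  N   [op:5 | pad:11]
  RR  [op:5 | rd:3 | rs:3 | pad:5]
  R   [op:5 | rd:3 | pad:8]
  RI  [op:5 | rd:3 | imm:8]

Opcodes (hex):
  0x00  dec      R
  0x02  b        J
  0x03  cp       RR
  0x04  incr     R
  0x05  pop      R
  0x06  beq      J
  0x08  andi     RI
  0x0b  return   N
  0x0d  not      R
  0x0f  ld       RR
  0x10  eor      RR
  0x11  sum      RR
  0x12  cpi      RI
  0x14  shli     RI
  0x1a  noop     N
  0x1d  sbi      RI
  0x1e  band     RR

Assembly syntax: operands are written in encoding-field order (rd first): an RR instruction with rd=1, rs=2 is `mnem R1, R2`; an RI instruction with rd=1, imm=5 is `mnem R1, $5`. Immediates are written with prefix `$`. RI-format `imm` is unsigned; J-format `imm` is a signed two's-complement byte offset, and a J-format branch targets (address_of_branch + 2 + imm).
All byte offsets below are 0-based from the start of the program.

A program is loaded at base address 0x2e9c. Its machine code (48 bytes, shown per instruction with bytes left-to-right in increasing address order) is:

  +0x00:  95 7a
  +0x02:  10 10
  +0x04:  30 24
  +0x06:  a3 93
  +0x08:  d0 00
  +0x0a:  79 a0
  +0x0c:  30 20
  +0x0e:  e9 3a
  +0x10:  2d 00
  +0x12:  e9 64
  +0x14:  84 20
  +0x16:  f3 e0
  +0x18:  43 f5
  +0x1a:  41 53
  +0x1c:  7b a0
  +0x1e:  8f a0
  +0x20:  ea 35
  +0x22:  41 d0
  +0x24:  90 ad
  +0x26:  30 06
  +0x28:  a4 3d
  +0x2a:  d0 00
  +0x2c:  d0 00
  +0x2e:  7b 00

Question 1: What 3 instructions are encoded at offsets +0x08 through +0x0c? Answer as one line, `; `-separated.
noop; ld R1, R5; beq $32

off 0x08: read d0 00 as big → 0xd000
  op=0xd000>>11=0x1a ⇒ noop (N)
off 0x0a: read 79 a0 as big → 0x79a0
  op=0x79a0>>11=0xf ⇒ ld (RR)
  [10:8] rd=1 = R1
  [7:5] rs=5 = R5
off 0x0c: read 30 20 as big → 0x3020
  op=0x3020>>11=0x6 ⇒ beq (J)
  [10:0] imm=32 = $32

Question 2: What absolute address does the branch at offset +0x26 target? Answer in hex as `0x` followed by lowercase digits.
0x2eca

+0x26: 30 06 ⇒ word 0x3006 (big)
  opcode bits[15:11]=0x6: beq/J
  imm: (w>>0)&0x7ff=0x6 → $6
  target = base 0x2e9c + off 0x26 + 2 + imm 6 = 0x2eca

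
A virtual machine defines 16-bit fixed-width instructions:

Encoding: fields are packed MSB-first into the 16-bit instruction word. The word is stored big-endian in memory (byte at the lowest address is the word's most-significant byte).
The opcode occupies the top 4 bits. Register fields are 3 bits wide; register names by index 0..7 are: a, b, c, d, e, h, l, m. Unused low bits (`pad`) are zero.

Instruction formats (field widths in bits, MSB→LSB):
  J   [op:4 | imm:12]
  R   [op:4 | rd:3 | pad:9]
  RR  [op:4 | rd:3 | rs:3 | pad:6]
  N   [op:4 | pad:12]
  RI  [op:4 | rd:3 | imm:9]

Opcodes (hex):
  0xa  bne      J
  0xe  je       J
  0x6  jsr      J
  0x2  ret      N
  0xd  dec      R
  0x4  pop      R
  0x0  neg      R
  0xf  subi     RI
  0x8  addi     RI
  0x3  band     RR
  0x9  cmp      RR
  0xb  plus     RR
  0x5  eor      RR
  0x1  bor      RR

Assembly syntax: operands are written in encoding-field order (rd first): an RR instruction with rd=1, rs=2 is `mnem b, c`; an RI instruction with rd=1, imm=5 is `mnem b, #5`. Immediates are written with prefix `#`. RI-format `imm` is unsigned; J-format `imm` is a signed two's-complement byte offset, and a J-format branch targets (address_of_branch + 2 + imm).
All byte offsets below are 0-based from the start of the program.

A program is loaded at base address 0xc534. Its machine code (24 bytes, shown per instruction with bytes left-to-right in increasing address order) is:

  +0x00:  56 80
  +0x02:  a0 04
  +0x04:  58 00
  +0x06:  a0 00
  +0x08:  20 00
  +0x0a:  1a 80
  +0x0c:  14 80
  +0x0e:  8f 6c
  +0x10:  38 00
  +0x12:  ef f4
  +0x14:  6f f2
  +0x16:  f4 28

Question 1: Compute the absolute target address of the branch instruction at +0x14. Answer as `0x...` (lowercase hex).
0xc53c

@+14  big-endian(6f f2) = 0x6ff2
  op=0x6ff2>>12=0x6 ⇒ jsr (J)
  [11:0] imm=4082 (s12→-14) = #-14
  target = base 0xc534 + off 0x14 + 2 + imm -14 = 0xc53c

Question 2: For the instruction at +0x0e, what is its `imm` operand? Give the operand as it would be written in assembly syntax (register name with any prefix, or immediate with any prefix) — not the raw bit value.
off 0x0e: read 8f 6c as big → 0x8f6c
  op=0x8f6c>>12=0x8 ⇒ addi (RI)
  rd: (w>>9)&0x7=0x7 → m
  imm: (w>>0)&0x1ff=0x16c → #364

#364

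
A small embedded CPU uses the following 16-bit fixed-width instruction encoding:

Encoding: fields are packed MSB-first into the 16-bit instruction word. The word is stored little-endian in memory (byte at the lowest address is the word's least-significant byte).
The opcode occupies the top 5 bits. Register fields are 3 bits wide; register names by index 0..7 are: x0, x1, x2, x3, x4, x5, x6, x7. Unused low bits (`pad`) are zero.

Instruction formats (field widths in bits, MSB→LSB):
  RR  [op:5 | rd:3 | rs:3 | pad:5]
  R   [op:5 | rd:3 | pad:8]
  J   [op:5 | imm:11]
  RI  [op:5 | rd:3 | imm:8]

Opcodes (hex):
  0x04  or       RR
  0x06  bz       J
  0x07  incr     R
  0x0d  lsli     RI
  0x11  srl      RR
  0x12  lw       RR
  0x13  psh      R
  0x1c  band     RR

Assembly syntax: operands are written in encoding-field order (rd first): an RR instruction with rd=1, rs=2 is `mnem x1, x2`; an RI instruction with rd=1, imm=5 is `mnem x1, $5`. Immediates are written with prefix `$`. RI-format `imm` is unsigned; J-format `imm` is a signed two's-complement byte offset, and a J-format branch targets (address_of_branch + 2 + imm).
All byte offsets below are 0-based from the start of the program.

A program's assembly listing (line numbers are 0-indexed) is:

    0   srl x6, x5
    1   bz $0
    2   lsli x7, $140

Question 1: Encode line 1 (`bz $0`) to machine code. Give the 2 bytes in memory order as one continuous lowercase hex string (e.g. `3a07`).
line 1 (bz): pack op=0x6:5|imm=0:11 = 0x3000; little→ 00 30

0030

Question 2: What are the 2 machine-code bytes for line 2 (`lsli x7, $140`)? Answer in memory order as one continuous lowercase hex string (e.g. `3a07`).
8c6f

line 2 (lsli): pack op=0xd:5|rd=7:3|imm=140:8 = 0x6f8c; little→ 8c 6f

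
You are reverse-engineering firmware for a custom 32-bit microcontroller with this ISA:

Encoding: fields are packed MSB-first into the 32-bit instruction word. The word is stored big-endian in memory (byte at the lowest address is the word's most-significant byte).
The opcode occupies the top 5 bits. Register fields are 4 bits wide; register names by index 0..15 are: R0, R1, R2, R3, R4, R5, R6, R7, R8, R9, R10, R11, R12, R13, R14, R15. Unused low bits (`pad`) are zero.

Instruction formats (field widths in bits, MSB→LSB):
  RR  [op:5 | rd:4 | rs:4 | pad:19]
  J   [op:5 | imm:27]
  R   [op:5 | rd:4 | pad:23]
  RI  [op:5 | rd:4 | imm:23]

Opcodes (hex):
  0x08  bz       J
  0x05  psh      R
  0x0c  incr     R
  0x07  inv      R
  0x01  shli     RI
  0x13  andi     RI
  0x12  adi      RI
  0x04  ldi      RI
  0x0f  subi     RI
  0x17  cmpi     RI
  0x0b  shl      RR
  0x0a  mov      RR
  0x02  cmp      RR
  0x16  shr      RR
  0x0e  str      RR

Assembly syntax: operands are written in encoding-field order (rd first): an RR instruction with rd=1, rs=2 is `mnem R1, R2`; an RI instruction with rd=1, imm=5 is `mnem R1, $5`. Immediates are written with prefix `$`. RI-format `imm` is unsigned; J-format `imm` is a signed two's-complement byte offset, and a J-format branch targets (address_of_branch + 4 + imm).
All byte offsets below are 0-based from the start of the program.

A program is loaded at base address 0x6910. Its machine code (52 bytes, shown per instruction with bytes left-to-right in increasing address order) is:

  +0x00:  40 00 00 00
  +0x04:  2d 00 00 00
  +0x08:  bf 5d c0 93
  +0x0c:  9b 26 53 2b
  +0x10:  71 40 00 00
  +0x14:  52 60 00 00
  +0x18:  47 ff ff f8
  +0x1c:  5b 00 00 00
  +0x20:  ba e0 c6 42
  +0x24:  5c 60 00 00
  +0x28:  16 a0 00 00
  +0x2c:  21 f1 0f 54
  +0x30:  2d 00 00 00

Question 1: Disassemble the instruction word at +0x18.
bz $-8

+0x18: 47 ff ff f8 ⇒ word 0x47fffff8 (big)
  op=0x47fffff8>>27=0x8 ⇒ bz (J)
  [26:0] imm=134217720 (s27→-8) = $-8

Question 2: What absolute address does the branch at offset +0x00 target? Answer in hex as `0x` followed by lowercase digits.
0x6914

[00] 40 00 00 00 → 0x40000000
  top 5b → 0x8 → bz [J]
  imm: (w>>0)&0x7ffffff=0x0 → $0
  target = base 0x6910 + off 0x00 + 4 + imm 0 = 0x6914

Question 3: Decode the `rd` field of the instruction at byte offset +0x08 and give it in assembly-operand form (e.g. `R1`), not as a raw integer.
off 0x08: read bf 5d c0 93 as big → 0xbf5dc093
  top 5b → 0x17 → cmpi [RI]
  [26:23] rd=14 = R14
  [22:0] imm=6144147 = $6144147

R14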